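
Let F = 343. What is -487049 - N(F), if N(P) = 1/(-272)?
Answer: -132477327/272 ≈ -4.8705e+5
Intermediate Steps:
N(P) = -1/272
-487049 - N(F) = -487049 - 1*(-1/272) = -487049 + 1/272 = -132477327/272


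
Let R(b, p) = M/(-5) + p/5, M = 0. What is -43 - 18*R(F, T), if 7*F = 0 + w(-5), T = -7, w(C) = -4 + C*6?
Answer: -89/5 ≈ -17.800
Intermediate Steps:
w(C) = -4 + 6*C
F = -34/7 (F = (0 + (-4 + 6*(-5)))/7 = (0 + (-4 - 30))/7 = (0 - 34)/7 = (1/7)*(-34) = -34/7 ≈ -4.8571)
R(b, p) = p/5 (R(b, p) = 0/(-5) + p/5 = 0*(-1/5) + p*(1/5) = 0 + p/5 = p/5)
-43 - 18*R(F, T) = -43 - 18*(-7)/5 = -43 - 18*(-7/5) = -43 + 126/5 = -89/5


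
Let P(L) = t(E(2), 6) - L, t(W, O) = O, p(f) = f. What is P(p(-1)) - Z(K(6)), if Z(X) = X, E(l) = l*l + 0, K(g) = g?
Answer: 1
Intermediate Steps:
E(l) = l² (E(l) = l² + 0 = l²)
P(L) = 6 - L
P(p(-1)) - Z(K(6)) = (6 - 1*(-1)) - 1*6 = (6 + 1) - 6 = 7 - 6 = 1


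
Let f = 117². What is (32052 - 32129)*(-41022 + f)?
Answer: 2104641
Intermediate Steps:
f = 13689
(32052 - 32129)*(-41022 + f) = (32052 - 32129)*(-41022 + 13689) = -77*(-27333) = 2104641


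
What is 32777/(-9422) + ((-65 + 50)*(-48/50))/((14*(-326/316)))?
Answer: -34369303/7678930 ≈ -4.4758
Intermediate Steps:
32777/(-9422) + ((-65 + 50)*(-48/50))/((14*(-326/316))) = 32777*(-1/9422) + (-(-720)/50)/((14*(-326*1/316))) = -32777/9422 + (-15*(-24/25))/((14*(-163/158))) = -32777/9422 + 72/(5*(-1141/79)) = -32777/9422 + (72/5)*(-79/1141) = -32777/9422 - 5688/5705 = -34369303/7678930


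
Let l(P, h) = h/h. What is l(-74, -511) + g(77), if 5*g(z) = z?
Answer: 82/5 ≈ 16.400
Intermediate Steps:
g(z) = z/5
l(P, h) = 1
l(-74, -511) + g(77) = 1 + (1/5)*77 = 1 + 77/5 = 82/5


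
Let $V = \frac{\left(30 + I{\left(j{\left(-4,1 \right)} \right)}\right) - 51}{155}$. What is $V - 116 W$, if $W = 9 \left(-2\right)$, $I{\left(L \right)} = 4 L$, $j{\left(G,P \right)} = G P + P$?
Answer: $\frac{323607}{155} \approx 2087.8$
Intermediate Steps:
$j{\left(G,P \right)} = P + G P$
$W = -18$
$V = - \frac{33}{155}$ ($V = \frac{\left(30 + 4 \cdot 1 \left(1 - 4\right)\right) - 51}{155} = \left(\left(30 + 4 \cdot 1 \left(-3\right)\right) - 51\right) \frac{1}{155} = \left(\left(30 + 4 \left(-3\right)\right) - 51\right) \frac{1}{155} = \left(\left(30 - 12\right) - 51\right) \frac{1}{155} = \left(18 - 51\right) \frac{1}{155} = \left(-33\right) \frac{1}{155} = - \frac{33}{155} \approx -0.2129$)
$V - 116 W = - \frac{33}{155} - -2088 = - \frac{33}{155} + 2088 = \frac{323607}{155}$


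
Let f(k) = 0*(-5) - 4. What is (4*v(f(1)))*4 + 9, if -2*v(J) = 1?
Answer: 1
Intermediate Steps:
f(k) = -4 (f(k) = 0 - 4 = -4)
v(J) = -½ (v(J) = -½*1 = -½)
(4*v(f(1)))*4 + 9 = (4*(-½))*4 + 9 = -2*4 + 9 = -8 + 9 = 1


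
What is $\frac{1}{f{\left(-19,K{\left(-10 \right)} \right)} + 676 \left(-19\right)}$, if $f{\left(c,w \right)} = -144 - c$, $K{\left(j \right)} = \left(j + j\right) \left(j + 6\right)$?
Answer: $- \frac{1}{12969} \approx -7.7107 \cdot 10^{-5}$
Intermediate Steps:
$K{\left(j \right)} = 2 j \left(6 + j\right)$
$\frac{1}{f{\left(-19,K{\left(-10 \right)} \right)} + 676 \left(-19\right)} = \frac{1}{\left(-144 - -19\right) + 676 \left(-19\right)} = \frac{1}{\left(-144 + 19\right) - 12844} = \frac{1}{-125 - 12844} = \frac{1}{-12969} = - \frac{1}{12969}$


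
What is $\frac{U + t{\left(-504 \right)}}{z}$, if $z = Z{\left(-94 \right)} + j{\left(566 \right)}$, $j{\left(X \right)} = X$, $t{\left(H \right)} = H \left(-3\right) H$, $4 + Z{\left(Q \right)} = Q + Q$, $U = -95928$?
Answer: $- \frac{428988}{187} \approx -2294.1$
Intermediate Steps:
$Z{\left(Q \right)} = -4 + 2 Q$ ($Z{\left(Q \right)} = -4 + \left(Q + Q\right) = -4 + 2 Q$)
$t{\left(H \right)} = - 3 H^{2}$ ($t{\left(H \right)} = - 3 H H = - 3 H^{2}$)
$z = 374$ ($z = \left(-4 + 2 \left(-94\right)\right) + 566 = \left(-4 - 188\right) + 566 = -192 + 566 = 374$)
$\frac{U + t{\left(-504 \right)}}{z} = \frac{-95928 - 3 \left(-504\right)^{2}}{374} = \left(-95928 - 762048\right) \frac{1}{374} = \left(-857976\right) \frac{1}{374} = - \frac{428988}{187}$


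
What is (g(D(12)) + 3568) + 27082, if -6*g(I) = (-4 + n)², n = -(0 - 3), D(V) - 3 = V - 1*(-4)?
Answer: 183899/6 ≈ 30650.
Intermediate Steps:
D(V) = 7 + V (D(V) = 3 + (V - 1*(-4)) = 3 + (V + 4) = 3 + (4 + V) = 7 + V)
n = 3 (n = -1*(-3) = 3)
g(I) = -⅙ (g(I) = -(-4 + 3)²/6 = -⅙*(-1)² = -⅙*1 = -⅙)
(g(D(12)) + 3568) + 27082 = (-⅙ + 3568) + 27082 = 21407/6 + 27082 = 183899/6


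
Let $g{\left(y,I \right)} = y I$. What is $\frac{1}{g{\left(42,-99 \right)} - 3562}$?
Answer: $- \frac{1}{7720} \approx -0.00012953$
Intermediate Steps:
$g{\left(y,I \right)} = I y$
$\frac{1}{g{\left(42,-99 \right)} - 3562} = \frac{1}{\left(-99\right) 42 - 3562} = \frac{1}{-4158 - 3562} = \frac{1}{-7720} = - \frac{1}{7720}$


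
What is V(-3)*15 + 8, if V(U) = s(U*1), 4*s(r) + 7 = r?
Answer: -59/2 ≈ -29.500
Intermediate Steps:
s(r) = -7/4 + r/4
V(U) = -7/4 + U/4 (V(U) = -7/4 + (U*1)/4 = -7/4 + U/4)
V(-3)*15 + 8 = (-7/4 + (¼)*(-3))*15 + 8 = (-7/4 - ¾)*15 + 8 = -5/2*15 + 8 = -75/2 + 8 = -59/2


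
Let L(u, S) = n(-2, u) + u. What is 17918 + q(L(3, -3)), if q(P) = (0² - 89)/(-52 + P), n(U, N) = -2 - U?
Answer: 878071/49 ≈ 17920.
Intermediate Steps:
L(u, S) = u (L(u, S) = (-2 - 1*(-2)) + u = (-2 + 2) + u = 0 + u = u)
q(P) = -89/(-52 + P) (q(P) = (0 - 89)/(-52 + P) = -89/(-52 + P))
17918 + q(L(3, -3)) = 17918 - 89/(-52 + 3) = 17918 - 89/(-49) = 17918 - 89*(-1/49) = 17918 + 89/49 = 878071/49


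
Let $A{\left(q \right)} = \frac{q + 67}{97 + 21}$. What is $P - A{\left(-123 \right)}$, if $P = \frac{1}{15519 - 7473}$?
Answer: $\frac{225347}{474714} \approx 0.4747$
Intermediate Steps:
$A{\left(q \right)} = \frac{67}{118} + \frac{q}{118}$ ($A{\left(q \right)} = \frac{67 + q}{118} = \left(67 + q\right) \frac{1}{118} = \frac{67}{118} + \frac{q}{118}$)
$P = \frac{1}{8046} \approx 0.00012429$
$P - A{\left(-123 \right)} = \frac{1}{8046} - \left(\frac{67}{118} + \frac{1}{118} \left(-123\right)\right) = \frac{1}{8046} - \left(\frac{67}{118} - \frac{123}{118}\right) = \frac{1}{8046} - - \frac{28}{59} = \frac{1}{8046} + \frac{28}{59} = \frac{225347}{474714}$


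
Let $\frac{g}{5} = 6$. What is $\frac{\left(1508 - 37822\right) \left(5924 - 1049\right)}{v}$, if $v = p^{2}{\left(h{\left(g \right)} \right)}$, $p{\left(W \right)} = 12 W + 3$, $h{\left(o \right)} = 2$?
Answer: $- \frac{59010250}{243} \approx -2.4284 \cdot 10^{5}$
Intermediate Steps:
$g = 30$ ($g = 5 \cdot 6 = 30$)
$p{\left(W \right)} = 3 + 12 W$
$v = 729$ ($v = \left(3 + 12 \cdot 2\right)^{2} = \left(3 + 24\right)^{2} = 27^{2} = 729$)
$\frac{\left(1508 - 37822\right) \left(5924 - 1049\right)}{v} = \frac{\left(1508 - 37822\right) \left(5924 - 1049\right)}{729} = \left(-36314\right) 4875 \cdot \frac{1}{729} = \left(-177030750\right) \frac{1}{729} = - \frac{59010250}{243}$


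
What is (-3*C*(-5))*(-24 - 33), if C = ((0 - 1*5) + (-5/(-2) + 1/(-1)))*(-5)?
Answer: -29925/2 ≈ -14963.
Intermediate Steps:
C = 35/2 (C = ((0 - 5) + (-5*(-1/2) + 1*(-1)))*(-5) = (-5 + (5/2 - 1))*(-5) = (-5 + 3/2)*(-5) = -7/2*(-5) = 35/2 ≈ 17.500)
(-3*C*(-5))*(-24 - 33) = (-3*35/2*(-5))*(-24 - 33) = -105/2*(-5)*(-57) = (525/2)*(-57) = -29925/2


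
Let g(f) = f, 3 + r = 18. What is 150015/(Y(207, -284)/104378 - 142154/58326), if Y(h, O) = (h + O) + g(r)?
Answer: -228321000867105/3710341606 ≈ -61536.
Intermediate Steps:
r = 15 (r = -3 + 18 = 15)
Y(h, O) = 15 + O + h (Y(h, O) = (h + O) + 15 = (O + h) + 15 = 15 + O + h)
150015/(Y(207, -284)/104378 - 142154/58326) = 150015/((15 - 284 + 207)/104378 - 142154/58326) = 150015/(-62*1/104378 - 142154*1/58326) = 150015/(-31/52189 - 71077/29163) = 150015/(-3710341606/1521987807) = 150015*(-1521987807/3710341606) = -228321000867105/3710341606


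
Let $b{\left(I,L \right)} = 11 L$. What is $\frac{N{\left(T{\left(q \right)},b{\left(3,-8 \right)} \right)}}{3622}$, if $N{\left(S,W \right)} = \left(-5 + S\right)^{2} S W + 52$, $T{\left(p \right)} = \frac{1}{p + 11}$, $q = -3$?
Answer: $- \frac{13403}{231808} \approx -0.057819$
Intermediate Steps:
$T{\left(p \right)} = \frac{1}{11 + p}$
$N{\left(S,W \right)} = 52 + S W \left(-5 + S\right)^{2}$ ($N{\left(S,W \right)} = S \left(-5 + S\right)^{2} W + 52 = S W \left(-5 + S\right)^{2} + 52 = 52 + S W \left(-5 + S\right)^{2}$)
$\frac{N{\left(T{\left(q \right)},b{\left(3,-8 \right)} \right)}}{3622} = \frac{52 + \frac{11 \left(-8\right) \left(-5 + \frac{1}{11 - 3}\right)^{2}}{11 - 3}}{3622} = \left(52 + \frac{1}{8} \left(-88\right) \left(-5 + \frac{1}{8}\right)^{2}\right) \frac{1}{3622} = \left(52 + \frac{1}{8} \left(-88\right) \left(- \frac{39}{8}\right)^{2}\right) \frac{1}{3622} = \left(52 + \frac{1}{8} \left(-88\right) \frac{1521}{64}\right) \frac{1}{3622} = \left(52 - \frac{16731}{64}\right) \frac{1}{3622} = \left(- \frac{13403}{64}\right) \frac{1}{3622} = - \frac{13403}{231808}$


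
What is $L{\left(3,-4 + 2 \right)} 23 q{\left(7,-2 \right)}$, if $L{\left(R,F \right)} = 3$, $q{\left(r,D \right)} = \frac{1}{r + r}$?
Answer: $\frac{69}{14} \approx 4.9286$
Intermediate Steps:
$q{\left(r,D \right)} = \frac{1}{2 r}$
$L{\left(3,-4 + 2 \right)} 23 q{\left(7,-2 \right)} = 3 \cdot 23 \frac{1}{2 \cdot 7} = 69 \cdot \frac{1}{2} \cdot \frac{1}{7} = 69 \cdot \frac{1}{14} = \frac{69}{14}$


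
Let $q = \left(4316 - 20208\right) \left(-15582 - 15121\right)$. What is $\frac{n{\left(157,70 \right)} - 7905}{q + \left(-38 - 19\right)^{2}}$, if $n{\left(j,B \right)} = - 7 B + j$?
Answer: $- \frac{8238}{487935325} \approx -1.6883 \cdot 10^{-5}$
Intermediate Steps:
$n{\left(j,B \right)} = j - 7 B$
$q = 487932076$ ($q = \left(-15892\right) \left(-30703\right) = 487932076$)
$\frac{n{\left(157,70 \right)} - 7905}{q + \left(-38 - 19\right)^{2}} = \frac{\left(157 - 490\right) - 7905}{487932076 + \left(-38 - 19\right)^{2}} = \frac{\left(157 - 490\right) - 7905}{487932076 + \left(-57\right)^{2}} = \frac{-333 - 7905}{487932076 + 3249} = - \frac{8238}{487935325}$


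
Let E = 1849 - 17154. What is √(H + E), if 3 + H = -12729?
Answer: 23*I*√53 ≈ 167.44*I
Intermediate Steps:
H = -12732 (H = -3 - 12729 = -12732)
E = -15305
√(H + E) = √(-12732 - 15305) = √(-28037) = 23*I*√53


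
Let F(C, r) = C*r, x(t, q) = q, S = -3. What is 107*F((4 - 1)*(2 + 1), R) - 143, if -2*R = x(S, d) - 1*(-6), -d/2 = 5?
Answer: 1783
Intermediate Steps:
d = -10 (d = -2*5 = -10)
R = 2 (R = -(-10 - 1*(-6))/2 = -(-10 + 6)/2 = -½*(-4) = 2)
107*F((4 - 1)*(2 + 1), R) - 143 = 107*(((4 - 1)*(2 + 1))*2) - 143 = 107*((3*3)*2) - 143 = 107*(9*2) - 143 = 107*18 - 143 = 1926 - 143 = 1783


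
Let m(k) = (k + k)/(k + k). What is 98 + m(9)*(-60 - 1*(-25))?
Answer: 63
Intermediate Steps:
m(k) = 1 (m(k) = (2*k)/((2*k)) = (2*k)*(1/(2*k)) = 1)
98 + m(9)*(-60 - 1*(-25)) = 98 + 1*(-60 - 1*(-25)) = 98 + 1*(-60 + 25) = 98 + 1*(-35) = 98 - 35 = 63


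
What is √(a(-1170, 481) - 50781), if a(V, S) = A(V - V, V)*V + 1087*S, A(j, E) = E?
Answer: √1840966 ≈ 1356.8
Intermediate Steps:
a(V, S) = V² + 1087*S (a(V, S) = V*V + 1087*S = V² + 1087*S)
√(a(-1170, 481) - 50781) = √(((-1170)² + 1087*481) - 50781) = √((1368900 + 522847) - 50781) = √(1891747 - 50781) = √1840966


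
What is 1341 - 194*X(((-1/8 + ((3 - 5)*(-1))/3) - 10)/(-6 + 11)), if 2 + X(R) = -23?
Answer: 6191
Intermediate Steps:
X(R) = -25 (X(R) = -2 - 23 = -25)
1341 - 194*X(((-1/8 + ((3 - 5)*(-1))/3) - 10)/(-6 + 11)) = 1341 - 194*(-25) = 1341 + 4850 = 6191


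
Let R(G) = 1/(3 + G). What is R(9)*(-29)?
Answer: -29/12 ≈ -2.4167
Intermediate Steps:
R(9)*(-29) = -29/(3 + 9) = -29/12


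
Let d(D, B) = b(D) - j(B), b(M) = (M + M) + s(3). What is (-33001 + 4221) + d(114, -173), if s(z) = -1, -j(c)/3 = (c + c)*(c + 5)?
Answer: 145831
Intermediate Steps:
j(c) = -6*c*(5 + c) (j(c) = -3*(c + c)*(c + 5) = -3*2*c*(5 + c) = -6*c*(5 + c))
b(M) = -1 + 2*M (b(M) = (M + M) - 1 = 2*M - 1 = -1 + 2*M)
d(D, B) = -1 + 2*D + 6*B*(5 + B) (d(D, B) = (-1 + 2*D) - (-6)*B*(5 + B) = (-1 + 2*D) + 6*B*(5 + B) = -1 + 2*D + 6*B*(5 + B))
(-33001 + 4221) + d(114, -173) = (-33001 + 4221) + (-1 + 2*114 + 6*(-173)*(5 - 173)) = -28780 + (-1 + 228 + 6*(-173)*(-168)) = -28780 + (-1 + 228 + 174384) = -28780 + 174611 = 145831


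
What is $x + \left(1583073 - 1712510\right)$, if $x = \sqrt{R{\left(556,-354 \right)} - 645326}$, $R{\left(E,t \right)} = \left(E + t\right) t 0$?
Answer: $-129437 + i \sqrt{645326} \approx -1.2944 \cdot 10^{5} + 803.32 i$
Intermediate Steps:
$R{\left(E,t \right)} = 0$ ($R{\left(E,t \right)} = t \left(E + t\right) 0 = 0$)
$x = i \sqrt{645326}$ ($x = \sqrt{0 - 645326} = \sqrt{-645326} = i \sqrt{645326} \approx 803.32 i$)
$x + \left(1583073 - 1712510\right) = i \sqrt{645326} + \left(1583073 - 1712510\right) = i \sqrt{645326} - 129437 = -129437 + i \sqrt{645326}$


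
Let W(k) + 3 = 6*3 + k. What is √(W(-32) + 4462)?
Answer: √4445 ≈ 66.671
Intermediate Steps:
W(k) = 15 + k (W(k) = -3 + (6*3 + k) = -3 + (18 + k) = 15 + k)
√(W(-32) + 4462) = √((15 - 32) + 4462) = √(-17 + 4462) = √4445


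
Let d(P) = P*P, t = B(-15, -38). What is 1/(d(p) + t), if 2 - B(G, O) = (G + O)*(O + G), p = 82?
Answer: 1/3917 ≈ 0.00025530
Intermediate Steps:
B(G, O) = 2 - (G + O)² (B(G, O) = 2 - (G + O)*(O + G) = 2 - (G + O)*(G + O) = 2 - (G + O)²)
t = -2807 (t = 2 - (-15 - 38)² = 2 - 1*(-53)² = 2 - 1*2809 = 2 - 2809 = -2807)
d(P) = P²
1/(d(p) + t) = 1/(82² - 2807) = 1/(6724 - 2807) = 1/3917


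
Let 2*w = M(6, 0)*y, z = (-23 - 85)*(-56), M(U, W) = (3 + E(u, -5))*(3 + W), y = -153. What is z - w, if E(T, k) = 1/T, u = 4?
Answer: 54351/8 ≈ 6793.9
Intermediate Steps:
M(U, W) = 39/4 + 13*W/4 (M(U, W) = (3 + 1/4)*(3 + W) = (3 + ¼)*(3 + W) = 13*(3 + W)/4 = 39/4 + 13*W/4)
z = 6048 (z = -108*(-56) = 6048)
w = -5967/8 (w = ((39/4 + (13/4)*0)*(-153))/2 = ((39/4 + 0)*(-153))/2 = ((39/4)*(-153))/2 = (½)*(-5967/4) = -5967/8 ≈ -745.88)
z - w = 6048 - 1*(-5967/8) = 6048 + 5967/8 = 54351/8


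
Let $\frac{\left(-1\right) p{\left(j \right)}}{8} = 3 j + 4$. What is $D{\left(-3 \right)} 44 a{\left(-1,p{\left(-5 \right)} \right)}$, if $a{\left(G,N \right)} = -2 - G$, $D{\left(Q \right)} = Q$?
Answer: $132$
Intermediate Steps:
$p{\left(j \right)} = -32 - 24 j$ ($p{\left(j \right)} = - 8 \left(3 j + 4\right) = - 8 \left(4 + 3 j\right) = -32 - 24 j$)
$D{\left(-3 \right)} 44 a{\left(-1,p{\left(-5 \right)} \right)} = \left(-3\right) 44 \left(-2 - -1\right) = - 132 \left(-2 + 1\right) = \left(-132\right) \left(-1\right) = 132$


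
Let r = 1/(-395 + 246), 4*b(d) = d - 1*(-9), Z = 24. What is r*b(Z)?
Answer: -33/596 ≈ -0.055369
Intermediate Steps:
b(d) = 9/4 + d/4 (b(d) = (d - 1*(-9))/4 = (d + 9)/4 = (9 + d)/4 = 9/4 + d/4)
r = -1/149 (r = 1/(-149) = -1/149 ≈ -0.0067114)
r*b(Z) = -(9/4 + (1/4)*24)/149 = -(9/4 + 6)/149 = -1/149*33/4 = -33/596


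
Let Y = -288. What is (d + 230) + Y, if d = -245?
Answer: -303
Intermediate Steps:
(d + 230) + Y = (-245 + 230) - 288 = -15 - 288 = -303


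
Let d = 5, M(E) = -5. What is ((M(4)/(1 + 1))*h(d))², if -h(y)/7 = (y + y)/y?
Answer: 1225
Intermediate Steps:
h(y) = -14 (h(y) = -7*(y + y)/y = -7*2*y/y = -7*2 = -14)
((M(4)/(1 + 1))*h(d))² = (-5/(1 + 1)*(-14))² = (-5/2*(-14))² = 35² = 1225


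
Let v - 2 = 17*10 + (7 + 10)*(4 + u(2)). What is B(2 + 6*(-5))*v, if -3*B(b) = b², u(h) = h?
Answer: -214816/3 ≈ -71605.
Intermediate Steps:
B(b) = -b²/3
v = 274 (v = 2 + (17*10 + (7 + 10)*(4 + 2)) = 2 + (170 + 17*6) = 2 + (170 + 102) = 2 + 272 = 274)
B(2 + 6*(-5))*v = -(2 + 6*(-5))²/3*274 = -(2 - 30)²/3*274 = -⅓*(-28)²*274 = -⅓*784*274 = -784/3*274 = -214816/3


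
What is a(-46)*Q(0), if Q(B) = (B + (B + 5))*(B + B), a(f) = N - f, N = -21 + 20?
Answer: 0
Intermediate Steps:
N = -1
a(f) = -1 - f
Q(B) = 2*B*(5 + 2*B) (Q(B) = (B + (5 + B))*(2*B) = (5 + 2*B)*(2*B) = 2*B*(5 + 2*B))
a(-46)*Q(0) = (-1 - 1*(-46))*(2*0*(5 + 2*0)) = (-1 + 46)*(2*0*(5 + 0)) = 45*(2*0*5) = 45*0 = 0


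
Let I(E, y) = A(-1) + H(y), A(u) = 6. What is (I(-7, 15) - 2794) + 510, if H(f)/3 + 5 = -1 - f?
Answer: -2341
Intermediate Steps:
H(f) = -18 - 3*f (H(f) = -15 + 3*(-1 - f) = -15 + (-3 - 3*f) = -18 - 3*f)
I(E, y) = -12 - 3*y (I(E, y) = 6 + (-18 - 3*y) = -12 - 3*y)
(I(-7, 15) - 2794) + 510 = ((-12 - 3*15) - 2794) + 510 = ((-12 - 45) - 2794) + 510 = (-57 - 2794) + 510 = -2851 + 510 = -2341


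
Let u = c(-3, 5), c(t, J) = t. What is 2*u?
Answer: -6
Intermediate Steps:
u = -3
2*u = 2*(-3) = -6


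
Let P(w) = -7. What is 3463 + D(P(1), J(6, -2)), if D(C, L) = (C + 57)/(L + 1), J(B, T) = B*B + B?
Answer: 148959/43 ≈ 3464.2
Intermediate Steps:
J(B, T) = B + B² (J(B, T) = B² + B = B + B²)
D(C, L) = (57 + C)/(1 + L)
3463 + D(P(1), J(6, -2)) = 3463 + (57 - 7)/(1 + 6*(1 + 6)) = 3463 + 50/(1 + 6*7) = 3463 + 50/(1 + 42) = 3463 + 50/43 = 148959/43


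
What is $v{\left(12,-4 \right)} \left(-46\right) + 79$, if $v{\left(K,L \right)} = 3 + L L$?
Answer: $-795$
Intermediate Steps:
$v{\left(K,L \right)} = 3 + L^{2}$
$v{\left(12,-4 \right)} \left(-46\right) + 79 = \left(3 + \left(-4\right)^{2}\right) \left(-46\right) + 79 = \left(3 + 16\right) \left(-46\right) + 79 = 19 \left(-46\right) + 79 = -874 + 79 = -795$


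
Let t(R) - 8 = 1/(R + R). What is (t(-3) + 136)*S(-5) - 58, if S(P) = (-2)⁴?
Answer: 6730/3 ≈ 2243.3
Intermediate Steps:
S(P) = 16
t(R) = 8 + 1/(2*R) (t(R) = 8 + 1/(R + R) = 8 + 1/(2*R))
(t(-3) + 136)*S(-5) - 58 = ((8 + (½)/(-3)) + 136)*16 - 58 = ((8 + (½)*(-⅓)) + 136)*16 - 58 = ((8 - ⅙) + 136)*16 - 58 = (47/6 + 136)*16 - 58 = (863/6)*16 - 58 = 6904/3 - 58 = 6730/3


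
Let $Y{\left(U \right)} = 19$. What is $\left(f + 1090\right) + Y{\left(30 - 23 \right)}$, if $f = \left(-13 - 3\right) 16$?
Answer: $853$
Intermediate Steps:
$f = -256$ ($f = \left(-16\right) 16 = -256$)
$\left(f + 1090\right) + Y{\left(30 - 23 \right)} = \left(-256 + 1090\right) + 19 = 834 + 19 = 853$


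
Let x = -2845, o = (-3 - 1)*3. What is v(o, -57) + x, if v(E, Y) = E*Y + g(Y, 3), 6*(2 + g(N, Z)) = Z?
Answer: -4325/2 ≈ -2162.5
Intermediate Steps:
o = -12 (o = -4*3 = -12)
g(N, Z) = -2 + Z/6
v(E, Y) = -3/2 + E*Y (v(E, Y) = E*Y + (-2 + (⅙)*3) = E*Y + (-2 + ½) = E*Y - 3/2 = -3/2 + E*Y)
v(o, -57) + x = (-3/2 - 12*(-57)) - 2845 = (-3/2 + 684) - 2845 = 1365/2 - 2845 = -4325/2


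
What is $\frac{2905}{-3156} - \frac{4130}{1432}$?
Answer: $- \frac{537320}{141231} \approx -3.8045$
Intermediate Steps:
$\frac{2905}{-3156} - \frac{4130}{1432} = 2905 \left(- \frac{1}{3156}\right) - \frac{2065}{716} = - \frac{2905}{3156} - \frac{2065}{716} = - \frac{537320}{141231}$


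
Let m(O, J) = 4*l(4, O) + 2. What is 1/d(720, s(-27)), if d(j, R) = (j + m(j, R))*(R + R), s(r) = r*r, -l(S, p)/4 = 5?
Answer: 1/936036 ≈ 1.0683e-6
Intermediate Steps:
l(S, p) = -20 (l(S, p) = -4*5 = -20)
s(r) = r²
m(O, J) = -78 (m(O, J) = 4*(-20) + 2 = -80 + 2 = -78)
d(j, R) = 2*R*(-78 + j) (d(j, R) = (j - 78)*(R + R) = (-78 + j)*(2*R) = 2*R*(-78 + j))
1/d(720, s(-27)) = 1/(2*(-27)²*(-78 + 720)) = 1/(2*729*642) = 1/936036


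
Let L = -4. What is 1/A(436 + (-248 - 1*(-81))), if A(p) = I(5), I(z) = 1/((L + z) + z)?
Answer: 6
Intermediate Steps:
I(z) = 1/(-4 + 2*z) (I(z) = 1/((-4 + z) + z) = 1/(-4 + 2*z))
A(p) = ⅙ (A(p) = 1/(2*(-2 + 5)) = (½)/3 = (½)*(⅓) = ⅙)
1/A(436 + (-248 - 1*(-81))) = 1/(⅙) = 6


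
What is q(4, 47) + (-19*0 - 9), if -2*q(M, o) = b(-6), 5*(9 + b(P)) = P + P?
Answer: -33/10 ≈ -3.3000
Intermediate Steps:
b(P) = -9 + 2*P/5 (b(P) = -9 + (P + P)/5 = -9 + (2*P)/5 = -9 + 2*P/5)
q(M, o) = 57/10 (q(M, o) = -(-9 + (⅖)*(-6))/2 = -(-9 - 12/5)/2 = -½*(-57/5) = 57/10)
q(4, 47) + (-19*0 - 9) = 57/10 + (-19*0 - 9) = 57/10 + (0 - 9) = 57/10 - 9 = -33/10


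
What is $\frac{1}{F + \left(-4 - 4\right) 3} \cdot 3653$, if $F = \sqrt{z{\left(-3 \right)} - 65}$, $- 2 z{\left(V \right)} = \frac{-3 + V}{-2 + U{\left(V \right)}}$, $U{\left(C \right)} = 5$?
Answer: $- \frac{10959}{80} - \frac{3653 i}{80} \approx -136.99 - 45.662 i$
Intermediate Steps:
$z{\left(V \right)} = \frac{1}{2} - \frac{V}{6}$ ($z{\left(V \right)} = - \frac{\left(-3 + V\right) \frac{1}{-2 + 5}}{2} = - \frac{\left(-3 + V\right) \frac{1}{3}}{2} = - \frac{-1 + \frac{V}{3}}{2} = \frac{1}{2} - \frac{V}{6}$)
$F = 8 i$ ($F = \sqrt{\left(\frac{1}{2} - - \frac{1}{2}\right) - 65} = \sqrt{\left(\frac{1}{2} + \frac{1}{2}\right) - 65} = \sqrt{1 - 65} = \sqrt{-64} = 8 i \approx 8.0 i$)
$\frac{1}{F + \left(-4 - 4\right) 3} \cdot 3653 = \frac{1}{8 i + \left(-4 - 4\right) 3} \cdot 3653 = \frac{1}{8 i - 24} \cdot 3653 = \frac{1}{-24 + 8 i} 3653 = \frac{-24 - 8 i}{640} \cdot 3653 = \frac{3653 \left(-24 - 8 i\right)}{640}$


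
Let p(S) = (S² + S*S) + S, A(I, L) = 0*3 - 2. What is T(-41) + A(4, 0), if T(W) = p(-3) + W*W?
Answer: 1694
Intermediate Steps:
A(I, L) = -2 (A(I, L) = 0 - 2 = -2)
p(S) = S + 2*S² (p(S) = (S² + S²) + S = 2*S² + S = S + 2*S²)
T(W) = 15 + W² (T(W) = -3*(1 + 2*(-3)) + W*W = -3*(1 - 6) + W² = -3*(-5) + W² = 15 + W²)
T(-41) + A(4, 0) = (15 + (-41)²) - 2 = (15 + 1681) - 2 = 1696 - 2 = 1694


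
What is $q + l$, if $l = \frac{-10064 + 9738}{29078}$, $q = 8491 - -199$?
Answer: $\frac{126343747}{14539} \approx 8690.0$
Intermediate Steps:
$q = 8690$ ($q = 8491 + 199 = 8690$)
$l = - \frac{163}{14539}$ ($l = \left(-326\right) \frac{1}{29078} = - \frac{163}{14539} \approx -0.011211$)
$q + l = 8690 - \frac{163}{14539} = \frac{126343747}{14539}$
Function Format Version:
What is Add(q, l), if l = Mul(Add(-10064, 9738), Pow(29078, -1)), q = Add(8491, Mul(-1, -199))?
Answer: Rational(126343747, 14539) ≈ 8690.0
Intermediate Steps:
q = 8690 (q = Add(8491, 199) = 8690)
l = Rational(-163, 14539) (l = Mul(-326, Rational(1, 29078)) = Rational(-163, 14539) ≈ -0.011211)
Add(q, l) = Add(8690, Rational(-163, 14539)) = Rational(126343747, 14539)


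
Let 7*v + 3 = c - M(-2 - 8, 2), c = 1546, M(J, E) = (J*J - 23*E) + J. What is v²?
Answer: 2247001/49 ≈ 45857.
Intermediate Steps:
M(J, E) = J + J² - 23*E (M(J, E) = (J² - 23*E) + J = J + J² - 23*E)
v = 1499/7 (v = -3/7 + (1546 - ((-2 - 8) + (-2 - 8)² - 23*2))/7 = -3/7 + (1546 - (-10 + (-10)² - 46))/7 = -3/7 + (1546 - (-10 + 100 - 46))/7 = -3/7 + (1546 - 1*44)/7 = -3/7 + (1546 - 44)/7 = -3/7 + (⅐)*1502 = -3/7 + 1502/7 = 1499/7 ≈ 214.14)
v² = (1499/7)² = 2247001/49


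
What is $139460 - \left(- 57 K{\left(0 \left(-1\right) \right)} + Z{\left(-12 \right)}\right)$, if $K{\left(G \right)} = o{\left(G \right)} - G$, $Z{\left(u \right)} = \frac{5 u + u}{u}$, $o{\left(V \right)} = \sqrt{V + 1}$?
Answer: $139511$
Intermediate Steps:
$o{\left(V \right)} = \sqrt{1 + V}$
$Z{\left(u \right)} = 6$ ($Z{\left(u \right)} = \frac{6 u}{u} = 6$)
$K{\left(G \right)} = \sqrt{1 + G} - G$
$139460 - \left(- 57 K{\left(0 \left(-1\right) \right)} + Z{\left(-12 \right)}\right) = 139460 - \left(- 57 \left(\sqrt{1 + 0 \left(-1\right)} - 0 \left(-1\right)\right) + 6\right) = 139460 - \left(- 57 \left(\sqrt{1 + 0} - 0\right) + 6\right) = 139460 - \left(- 57 \left(\sqrt{1} + 0\right) + 6\right) = 139460 - \left(- 57 \left(1 + 0\right) + 6\right) = 139460 - \left(\left(-57\right) 1 + 6\right) = 139460 - \left(-57 + 6\right) = 139460 - -51 = 139460 + 51 = 139511$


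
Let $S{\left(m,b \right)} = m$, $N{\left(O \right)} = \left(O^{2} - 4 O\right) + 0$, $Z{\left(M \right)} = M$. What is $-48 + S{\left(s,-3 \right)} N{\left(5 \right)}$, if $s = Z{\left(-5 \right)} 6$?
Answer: $-198$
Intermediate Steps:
$s = -30$ ($s = \left(-5\right) 6 = -30$)
$N{\left(O \right)} = O^{2} - 4 O$
$-48 + S{\left(s,-3 \right)} N{\left(5 \right)} = -48 - 30 \cdot 5 \left(-4 + 5\right) = -48 - 30 \cdot 5 \cdot 1 = -48 - 150 = -198$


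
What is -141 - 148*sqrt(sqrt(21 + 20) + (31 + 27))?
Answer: -141 - 148*sqrt(58 + sqrt(41)) ≈ -1328.7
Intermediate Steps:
-141 - 148*sqrt(sqrt(21 + 20) + (31 + 27)) = -141 - 148*sqrt(sqrt(41) + 58) = -141 - 148*sqrt(58 + sqrt(41))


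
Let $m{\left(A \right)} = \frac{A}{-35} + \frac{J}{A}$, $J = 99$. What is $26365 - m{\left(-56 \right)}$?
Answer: $\frac{7382247}{280} \approx 26365.0$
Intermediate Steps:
$m{\left(A \right)} = \frac{99}{A} - \frac{A}{35}$ ($m{\left(A \right)} = \frac{A}{-35} + \frac{99}{A} = A \left(- \frac{1}{35}\right) + \frac{99}{A} = - \frac{A}{35} + \frac{99}{A} = \frac{99}{A} - \frac{A}{35}$)
$26365 - m{\left(-56 \right)} = 26365 - \left(\frac{99}{-56} - - \frac{8}{5}\right) = 26365 - \left(99 \left(- \frac{1}{56}\right) + \frac{8}{5}\right) = 26365 - \left(- \frac{99}{56} + \frac{8}{5}\right) = 26365 - - \frac{47}{280} = 26365 + \frac{47}{280} = \frac{7382247}{280}$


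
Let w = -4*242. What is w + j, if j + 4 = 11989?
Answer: 11017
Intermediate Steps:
j = 11985 (j = -4 + 11989 = 11985)
w = -968
w + j = -968 + 11985 = 11017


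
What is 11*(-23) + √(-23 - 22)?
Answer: -253 + 3*I*√5 ≈ -253.0 + 6.7082*I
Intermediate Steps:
11*(-23) + √(-23 - 22) = -253 + √(-45) = -253 + 3*I*√5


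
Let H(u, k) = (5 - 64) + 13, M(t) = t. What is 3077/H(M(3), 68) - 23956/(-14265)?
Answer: -42791429/656190 ≈ -65.212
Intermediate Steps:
H(u, k) = -46 (H(u, k) = -59 + 13 = -46)
3077/H(M(3), 68) - 23956/(-14265) = 3077/(-46) - 23956/(-14265) = 3077*(-1/46) - 23956*(-1/14265) = -3077/46 + 23956/14265 = -42791429/656190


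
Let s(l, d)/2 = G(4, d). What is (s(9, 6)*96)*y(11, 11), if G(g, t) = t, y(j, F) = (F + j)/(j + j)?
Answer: 1152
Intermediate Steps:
y(j, F) = (F + j)/(2*j) (y(j, F) = (F + j)/((2*j)) = (F + j)*(1/(2*j)) = (F + j)/(2*j))
s(l, d) = 2*d
(s(9, 6)*96)*y(11, 11) = ((2*6)*96)*((½)*(11 + 11)/11) = (12*96)*((½)*(1/11)*22) = 1152*1 = 1152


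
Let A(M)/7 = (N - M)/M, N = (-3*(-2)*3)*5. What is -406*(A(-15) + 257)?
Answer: -84448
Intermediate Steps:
N = 90 (N = (6*3)*5 = 18*5 = 90)
A(M) = 7*(90 - M)/M (A(M) = 7*((90 - M)/M) = 7*(90 - M)/M)
-406*(A(-15) + 257) = -406*((-7 + 630/(-15)) + 257) = -406*((-7 + 630*(-1/15)) + 257) = -406*((-7 - 42) + 257) = -406*(-49 + 257) = -406*208 = -84448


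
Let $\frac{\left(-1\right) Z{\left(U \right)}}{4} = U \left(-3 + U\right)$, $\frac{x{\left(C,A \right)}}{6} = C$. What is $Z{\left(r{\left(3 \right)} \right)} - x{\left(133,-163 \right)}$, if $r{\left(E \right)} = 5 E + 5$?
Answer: $-2158$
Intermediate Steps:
$x{\left(C,A \right)} = 6 C$
$r{\left(E \right)} = 5 + 5 E$
$Z{\left(U \right)} = - 4 U \left(-3 + U\right)$
$Z{\left(r{\left(3 \right)} \right)} - x{\left(133,-163 \right)} = 4 \left(5 + 5 \cdot 3\right) \left(3 - \left(5 + 5 \cdot 3\right)\right) - 6 \cdot 133 = 4 \left(5 + 15\right) \left(3 - \left(5 + 15\right)\right) - 798 = 4 \cdot 20 \left(3 - 20\right) - 798 = 4 \cdot 20 \left(-17\right) - 798 = -1360 - 798 = -2158$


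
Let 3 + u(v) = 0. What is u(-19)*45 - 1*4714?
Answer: -4849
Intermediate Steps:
u(v) = -3 (u(v) = -3 + 0 = -3)
u(-19)*45 - 1*4714 = -3*45 - 1*4714 = -135 - 4714 = -4849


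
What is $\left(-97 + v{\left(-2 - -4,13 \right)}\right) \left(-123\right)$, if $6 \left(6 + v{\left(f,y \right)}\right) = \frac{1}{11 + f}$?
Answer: $\frac{329353}{26} \approx 12667.0$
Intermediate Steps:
$v{\left(f,y \right)} = -6 + \frac{1}{6 \left(11 + f\right)}$
$\left(-97 + v{\left(-2 - -4,13 \right)}\right) \left(-123\right) = \left(-97 + \frac{-395 - 36 \left(-2 - -4\right)}{6 \left(11 - -2\right)}\right) \left(-123\right) = \left(-97 + \frac{-395 - 36 \left(-2 + 4\right)}{6 \left(11 + \left(-2 + 4\right)\right)}\right) \left(-123\right) = \left(-97 + \frac{-395 - 72}{6 \left(11 + 2\right)}\right) \left(-123\right) = \left(-97 + \frac{-395 - 72}{6 \cdot 13}\right) \left(-123\right) = \left(-97 + \frac{1}{6} \cdot \frac{1}{13} \left(-467\right)\right) \left(-123\right) = \left(-97 - \frac{467}{78}\right) \left(-123\right) = \left(- \frac{8033}{78}\right) \left(-123\right) = \frac{329353}{26}$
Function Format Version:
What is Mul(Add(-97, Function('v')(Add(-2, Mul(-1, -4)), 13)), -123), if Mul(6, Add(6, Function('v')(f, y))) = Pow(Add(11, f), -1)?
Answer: Rational(329353, 26) ≈ 12667.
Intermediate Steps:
Function('v')(f, y) = Add(-6, Mul(Rational(1, 6), Pow(Add(11, f), -1)))
Mul(Add(-97, Function('v')(Add(-2, Mul(-1, -4)), 13)), -123) = Mul(Add(-97, Mul(Rational(1, 6), Pow(Add(11, Add(-2, Mul(-1, -4))), -1), Add(-395, Mul(-36, Add(-2, Mul(-1, -4)))))), -123) = Mul(Add(-97, Mul(Rational(1, 6), Pow(Add(11, Add(-2, 4)), -1), Add(-395, Mul(-36, Add(-2, 4))))), -123) = Mul(Add(-97, Mul(Rational(1, 6), Pow(Add(11, 2), -1), Add(-395, Mul(-36, 2)))), -123) = Mul(Add(-97, Mul(Rational(1, 6), Pow(13, -1), Add(-395, -72))), -123) = Mul(Add(-97, Mul(Rational(1, 6), Rational(1, 13), -467)), -123) = Mul(Add(-97, Rational(-467, 78)), -123) = Mul(Rational(-8033, 78), -123) = Rational(329353, 26)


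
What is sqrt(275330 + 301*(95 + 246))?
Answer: sqrt(377971) ≈ 614.79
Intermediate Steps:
sqrt(275330 + 301*(95 + 246)) = sqrt(275330 + 301*341) = sqrt(275330 + 102641) = sqrt(377971)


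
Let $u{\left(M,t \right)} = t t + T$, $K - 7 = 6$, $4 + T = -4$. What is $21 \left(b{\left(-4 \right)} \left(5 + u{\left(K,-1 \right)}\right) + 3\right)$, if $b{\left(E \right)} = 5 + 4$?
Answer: $-315$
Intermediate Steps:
$T = -8$ ($T = -4 - 4 = -8$)
$K = 13$ ($K = 7 + 6 = 13$)
$u{\left(M,t \right)} = -8 + t^{2}$ ($u{\left(M,t \right)} = t t - 8 = t^{2} - 8 = -8 + t^{2}$)
$b{\left(E \right)} = 9$
$21 \left(b{\left(-4 \right)} \left(5 + u{\left(K,-1 \right)}\right) + 3\right) = 21 \left(9 \left(5 - \left(8 - \left(-1\right)^{2}\right)\right) + 3\right) = 21 \left(9 \left(5 + \left(-8 + 1\right)\right) + 3\right) = 21 \left(9 \left(5 - 7\right) + 3\right) = 21 \left(9 \left(-2\right) + 3\right) = 21 \left(-18 + 3\right) = 21 \left(-15\right) = -315$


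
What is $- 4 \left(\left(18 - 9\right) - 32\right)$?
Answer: $92$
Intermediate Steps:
$- 4 \left(\left(18 - 9\right) - 32\right) = - 4 \left(9 - 32\right) = \left(-4\right) \left(-23\right) = 92$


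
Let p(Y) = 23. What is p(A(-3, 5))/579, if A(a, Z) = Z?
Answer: 23/579 ≈ 0.039724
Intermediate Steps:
p(A(-3, 5))/579 = 23/579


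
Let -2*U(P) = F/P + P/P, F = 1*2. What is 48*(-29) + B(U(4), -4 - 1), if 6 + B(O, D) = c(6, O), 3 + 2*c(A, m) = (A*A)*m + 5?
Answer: -2821/2 ≈ -1410.5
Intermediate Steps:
F = 2
c(A, m) = 1 + m*A²/2 (c(A, m) = -3/2 + ((A*A)*m + 5)/2 = -3/2 + (A²*m + 5)/2 = -3/2 + (m*A² + 5)/2 = -3/2 + (5 + m*A²)/2 = -3/2 + (5/2 + m*A²/2) = 1 + m*A²/2)
U(P) = -½ - 1/P (U(P) = -(2/P + P/P)/2 = -(2/P + 1)/2 = -(1 + 2/P)/2 = -½ - 1/P)
B(O, D) = -5 + 18*O (B(O, D) = -6 + (1 + (½)*O*6²) = -6 + (1 + (½)*O*36) = -6 + (1 + 18*O) = -5 + 18*O)
48*(-29) + B(U(4), -4 - 1) = 48*(-29) + (-5 + 18*((½)*(-2 - 1*4)/4)) = -1392 + (-5 + 18*((½)*(¼)*(-2 - 4))) = -1392 + (-5 + 18*((½)*(¼)*(-6))) = -1392 + (-5 + 18*(-¾)) = -1392 + (-5 - 27/2) = -1392 - 37/2 = -2821/2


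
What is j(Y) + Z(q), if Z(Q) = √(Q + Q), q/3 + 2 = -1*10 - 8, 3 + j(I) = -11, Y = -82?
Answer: -14 + 2*I*√30 ≈ -14.0 + 10.954*I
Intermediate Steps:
j(I) = -14 (j(I) = -3 - 11 = -14)
q = -60 (q = -6 + 3*(-1*10 - 8) = -6 + 3*(-10 - 8) = -6 + 3*(-18) = -6 - 54 = -60)
Z(Q) = √2*√Q (Z(Q) = √(2*Q) = √2*√Q)
j(Y) + Z(q) = -14 + √2*√(-60) = -14 + √2*(2*I*√15) = -14 + 2*I*√30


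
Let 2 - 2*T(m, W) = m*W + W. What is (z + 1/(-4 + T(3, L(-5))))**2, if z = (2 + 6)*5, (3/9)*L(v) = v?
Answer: 1168561/729 ≈ 1603.0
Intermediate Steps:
L(v) = 3*v
T(m, W) = 1 - W/2 - W*m/2 (T(m, W) = 1 - (m*W + W)/2 = 1 - (W*m + W)/2 = 1 - (W + W*m)/2 = 1 + (-W/2 - W*m/2) = 1 - W/2 - W*m/2)
z = 40 (z = 8*5 = 40)
(z + 1/(-4 + T(3, L(-5))))**2 = (40 + 1/(-4 + (1 - 3*(-5)/2 - 1/2*3*(-5)*3)))**2 = (40 + 1/(-4 + (1 - 1/2*(-15) - 1/2*(-15)*3)))**2 = (40 + 1/(-4 + (1 + 15/2 + 45/2)))**2 = (40 + 1/(-4 + 31))**2 = (40 + 1/27)**2 = (1081/27)**2 = 1168561/729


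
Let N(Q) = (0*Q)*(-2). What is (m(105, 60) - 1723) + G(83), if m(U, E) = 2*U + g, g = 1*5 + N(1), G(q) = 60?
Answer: -1448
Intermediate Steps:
N(Q) = 0 (N(Q) = 0*(-2) = 0)
g = 5 (g = 1*5 + 0 = 5 + 0 = 5)
m(U, E) = 5 + 2*U (m(U, E) = 2*U + 5 = 5 + 2*U)
(m(105, 60) - 1723) + G(83) = ((5 + 2*105) - 1723) + 60 = ((5 + 210) - 1723) + 60 = (215 - 1723) + 60 = -1508 + 60 = -1448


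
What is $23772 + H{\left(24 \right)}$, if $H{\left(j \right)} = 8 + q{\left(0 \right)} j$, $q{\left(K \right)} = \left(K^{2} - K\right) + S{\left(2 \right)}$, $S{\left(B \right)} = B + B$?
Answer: $23876$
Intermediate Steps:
$S{\left(B \right)} = 2 B$
$q{\left(K \right)} = 4 + K^{2} - K$ ($q{\left(K \right)} = \left(K^{2} - K\right) + 2 \cdot 2 = \left(K^{2} - K\right) + 4 = 4 + K^{2} - K$)
$H{\left(j \right)} = 8 + 4 j$ ($H{\left(j \right)} = 8 + \left(4 + 0^{2} - 0\right) j = 8 + \left(4 + 0 + 0\right) j = 8 + 4 j$)
$23772 + H{\left(24 \right)} = 23772 + \left(8 + 4 \cdot 24\right) = 23772 + \left(8 + 96\right) = 23772 + 104 = 23876$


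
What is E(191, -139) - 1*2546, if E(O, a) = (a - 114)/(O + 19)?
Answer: -534913/210 ≈ -2547.2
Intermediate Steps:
E(O, a) = (-114 + a)/(19 + O)
E(191, -139) - 1*2546 = (-114 - 139)/(19 + 191) - 1*2546 = -253/210 - 2546 = -534913/210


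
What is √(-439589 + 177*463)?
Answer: I*√357638 ≈ 598.03*I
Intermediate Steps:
√(-439589 + 177*463) = √(-439589 + 81951) = √(-357638) = I*√357638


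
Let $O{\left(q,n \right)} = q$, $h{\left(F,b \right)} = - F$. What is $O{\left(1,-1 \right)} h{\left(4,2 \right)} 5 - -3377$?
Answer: $3357$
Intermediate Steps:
$O{\left(1,-1 \right)} h{\left(4,2 \right)} 5 - -3377 = 1 \left(\left(-1\right) 4\right) 5 - -3377 = 1 \left(-4\right) 5 + 3377 = \left(-4\right) 5 + 3377 = -20 + 3377 = 3357$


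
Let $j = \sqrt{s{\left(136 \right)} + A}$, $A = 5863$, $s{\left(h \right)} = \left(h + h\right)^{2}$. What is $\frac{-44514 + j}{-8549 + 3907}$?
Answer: $\frac{22257}{2321} - \frac{\sqrt{79847}}{4642} \approx 9.5285$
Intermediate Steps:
$s{\left(h \right)} = 4 h^{2}$ ($s{\left(h \right)} = \left(2 h\right)^{2} = 4 h^{2}$)
$j = \sqrt{79847}$ ($j = \sqrt{4 \cdot 136^{2} + 5863} = \sqrt{4 \cdot 18496 + 5863} = \sqrt{73984 + 5863} = \sqrt{79847} \approx 282.57$)
$\frac{-44514 + j}{-8549 + 3907} = \frac{-44514 + \sqrt{79847}}{-8549 + 3907} = \frac{-44514 + \sqrt{79847}}{-4642} = \left(-44514 + \sqrt{79847}\right) \left(- \frac{1}{4642}\right) = \frac{22257}{2321} - \frac{\sqrt{79847}}{4642}$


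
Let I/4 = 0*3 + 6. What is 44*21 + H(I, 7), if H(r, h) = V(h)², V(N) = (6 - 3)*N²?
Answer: 22533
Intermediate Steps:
I = 24 (I = 4*(0*3 + 6) = 4*(0 + 6) = 4*6 = 24)
V(N) = 3*N²
H(r, h) = 9*h⁴ (H(r, h) = (3*h²)² = 9*h⁴)
44*21 + H(I, 7) = 44*21 + 9*7⁴ = 924 + 9*2401 = 924 + 21609 = 22533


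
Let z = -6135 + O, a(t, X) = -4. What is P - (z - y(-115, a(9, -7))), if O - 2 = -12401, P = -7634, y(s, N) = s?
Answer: 10785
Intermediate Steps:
O = -12399 (O = 2 - 12401 = -12399)
z = -18534 (z = -6135 - 12399 = -18534)
P - (z - y(-115, a(9, -7))) = -7634 - (-18534 - 1*(-115)) = -7634 - (-18534 + 115) = -7634 - 1*(-18419) = -7634 + 18419 = 10785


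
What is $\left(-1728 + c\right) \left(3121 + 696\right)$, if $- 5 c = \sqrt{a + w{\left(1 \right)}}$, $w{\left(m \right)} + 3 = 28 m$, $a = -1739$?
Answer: $-6595776 - \frac{3817 i \sqrt{1714}}{5} \approx -6.5958 \cdot 10^{6} - 31605.0 i$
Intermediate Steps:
$w{\left(m \right)} = -3 + 28 m$
$c = - \frac{i \sqrt{1714}}{5}$ ($c = - \frac{\sqrt{-1739 + \left(-3 + 28 \cdot 1\right)}}{5} = - \frac{\sqrt{-1739 + \left(-3 + 28\right)}}{5} = - \frac{\sqrt{-1739 + 25}}{5} = - \frac{\sqrt{-1714}}{5} = - \frac{i \sqrt{1714}}{5} \approx - 8.2801 i$)
$\left(-1728 + c\right) \left(3121 + 696\right) = \left(-1728 - \frac{i \sqrt{1714}}{5}\right) \left(3121 + 696\right) = \left(-1728 - \frac{i \sqrt{1714}}{5}\right) 3817 = -6595776 - \frac{3817 i \sqrt{1714}}{5}$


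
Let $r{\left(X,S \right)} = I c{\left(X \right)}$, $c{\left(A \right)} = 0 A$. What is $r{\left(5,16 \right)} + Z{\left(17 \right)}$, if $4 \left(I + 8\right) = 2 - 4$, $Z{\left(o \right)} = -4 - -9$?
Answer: $5$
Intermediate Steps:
$c{\left(A \right)} = 0$
$Z{\left(o \right)} = 5$ ($Z{\left(o \right)} = -4 + 9 = 5$)
$I = - \frac{17}{2}$ ($I = -8 + \frac{2 - 4}{4} = -8 + \frac{1}{4} \left(-2\right) = -8 - \frac{1}{2} = - \frac{17}{2} \approx -8.5$)
$r{\left(X,S \right)} = 0$ ($r{\left(X,S \right)} = \left(- \frac{17}{2}\right) 0 = 0$)
$r{\left(5,16 \right)} + Z{\left(17 \right)} = 0 + 5 = 5$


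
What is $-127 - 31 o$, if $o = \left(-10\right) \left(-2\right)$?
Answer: $-747$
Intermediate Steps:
$o = 20$
$-127 - 31 o = -127 - 620 = -747$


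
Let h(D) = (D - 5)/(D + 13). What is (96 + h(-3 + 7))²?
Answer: 2660161/289 ≈ 9204.7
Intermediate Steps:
h(D) = (-5 + D)/(13 + D)
(96 + h(-3 + 7))² = (96 + (-5 + (-3 + 7))/(13 + (-3 + 7)))² = (96 + (-5 + 4)/(13 + 4))² = (96 - 1/17)² = (1631/17)² = 2660161/289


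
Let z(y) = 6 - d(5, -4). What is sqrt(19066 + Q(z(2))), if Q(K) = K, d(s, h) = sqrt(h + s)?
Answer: 3*sqrt(2119) ≈ 138.10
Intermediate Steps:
z(y) = 5 (z(y) = 6 - sqrt(-4 + 5) = 6 - sqrt(1) = 6 - 1*1 = 6 - 1 = 5)
sqrt(19066 + Q(z(2))) = sqrt(19066 + 5) = sqrt(19071) = 3*sqrt(2119)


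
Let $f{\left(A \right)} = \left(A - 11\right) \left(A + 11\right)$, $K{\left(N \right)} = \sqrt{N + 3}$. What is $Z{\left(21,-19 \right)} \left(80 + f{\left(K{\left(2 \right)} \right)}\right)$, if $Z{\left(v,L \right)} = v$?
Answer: $-756$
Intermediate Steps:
$K{\left(N \right)} = \sqrt{3 + N}$
$f{\left(A \right)} = \left(-11 + A\right) \left(11 + A\right)$
$Z{\left(21,-19 \right)} \left(80 + f{\left(K{\left(2 \right)} \right)}\right) = 21 \left(80 - \left(121 - \left(\sqrt{3 + 2}\right)^{2}\right)\right) = 21 \left(80 - \left(121 - \left(\sqrt{5}\right)^{2}\right)\right) = 21 \left(80 + \left(-121 + 5\right)\right) = 21 \left(80 - 116\right) = 21 \left(-36\right) = -756$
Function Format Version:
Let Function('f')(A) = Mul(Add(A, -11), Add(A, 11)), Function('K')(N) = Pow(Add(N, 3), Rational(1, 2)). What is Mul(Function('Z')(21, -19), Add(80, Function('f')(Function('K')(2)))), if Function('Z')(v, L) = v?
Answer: -756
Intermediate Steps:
Function('K')(N) = Pow(Add(3, N), Rational(1, 2))
Function('f')(A) = Mul(Add(-11, A), Add(11, A))
Mul(Function('Z')(21, -19), Add(80, Function('f')(Function('K')(2)))) = Mul(21, Add(80, Add(-121, Pow(Pow(Add(3, 2), Rational(1, 2)), 2)))) = Mul(21, Add(80, Add(-121, Pow(Pow(5, Rational(1, 2)), 2)))) = Mul(21, Add(80, Add(-121, 5))) = Mul(21, Add(80, -116)) = Mul(21, -36) = -756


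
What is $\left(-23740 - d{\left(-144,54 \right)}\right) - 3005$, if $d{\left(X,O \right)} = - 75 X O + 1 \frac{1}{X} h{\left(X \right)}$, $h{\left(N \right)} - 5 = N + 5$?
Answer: $- \frac{43916107}{72} \approx -6.0995 \cdot 10^{5}$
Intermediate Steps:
$h{\left(N \right)} = 10 + N$ ($h{\left(N \right)} = 5 + \left(N + 5\right) = 5 + \left(5 + N\right) = 10 + N$)
$d{\left(X,O \right)} = \frac{10 + X}{X} - 75 O X$ ($d{\left(X,O \right)} = - 75 X O + 1 \frac{1}{X} \left(10 + X\right) = - 75 O X + \frac{10 + X}{X} = \frac{10 + X}{X} - 75 O X$)
$\left(-23740 - d{\left(-144,54 \right)}\right) - 3005 = \left(-23740 - \left(1 + \frac{10}{-144} - 4050 \left(-144\right)\right)\right) - 3005 = \left(-23740 - \left(1 + 10 \left(- \frac{1}{144}\right) + 583200\right)\right) - 3005 = \left(-23740 - \left(1 - \frac{5}{72} + 583200\right)\right) - 3005 = \left(-23740 - \frac{41990467}{72}\right) - 3005 = - \frac{43699747}{72} - 3005 = - \frac{43916107}{72}$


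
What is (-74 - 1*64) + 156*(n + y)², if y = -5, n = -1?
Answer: 5478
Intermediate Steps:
(-74 - 1*64) + 156*(n + y)² = (-74 - 1*64) + 156*(-1 - 5)² = (-74 - 64) + 156*(-6)² = -138 + 156*36 = -138 + 5616 = 5478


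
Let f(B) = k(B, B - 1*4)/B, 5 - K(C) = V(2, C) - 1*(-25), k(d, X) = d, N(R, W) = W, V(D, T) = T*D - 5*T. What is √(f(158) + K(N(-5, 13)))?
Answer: 2*√5 ≈ 4.4721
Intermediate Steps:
V(D, T) = -5*T + D*T (V(D, T) = D*T - 5*T = -5*T + D*T)
K(C) = -20 + 3*C (K(C) = 5 - (C*(-5 + 2) - 1*(-25)) = 5 - (C*(-3) + 25) = 5 - (-3*C + 25) = 5 - (25 - 3*C) = 5 + (-25 + 3*C) = -20 + 3*C)
f(B) = 1 (f(B) = B/B = 1)
√(f(158) + K(N(-5, 13))) = √(1 + (-20 + 3*13)) = √(1 + (-20 + 39)) = √(1 + 19) = √20 = 2*√5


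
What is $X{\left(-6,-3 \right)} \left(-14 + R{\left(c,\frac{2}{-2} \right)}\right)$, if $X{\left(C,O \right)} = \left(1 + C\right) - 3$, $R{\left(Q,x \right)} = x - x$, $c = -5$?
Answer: $112$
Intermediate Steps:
$R{\left(Q,x \right)} = 0$
$X{\left(C,O \right)} = -2 + C$
$X{\left(-6,-3 \right)} \left(-14 + R{\left(c,\frac{2}{-2} \right)}\right) = \left(-2 - 6\right) \left(-14 + 0\right) = \left(-8\right) \left(-14\right) = 112$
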